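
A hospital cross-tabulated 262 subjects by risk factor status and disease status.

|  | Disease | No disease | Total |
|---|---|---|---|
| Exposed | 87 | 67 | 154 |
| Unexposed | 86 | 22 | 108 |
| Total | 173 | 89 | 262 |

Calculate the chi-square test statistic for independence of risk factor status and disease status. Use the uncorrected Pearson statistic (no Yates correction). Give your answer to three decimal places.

Grand total N = 262.
Expected counts (row total × column total / N):
  Exposed, Disease: 154×173/262 = 101.6870
  Exposed, No disease: 154×89/262 = 52.3130
  Unexposed, Disease: 108×173/262 = 71.3130
  Unexposed, No disease: 108×89/262 = 36.6870
Contributions (O − E)²/E:
  (87 − 101.6870)²/101.6870 = 2.1213
  (67 − 52.3130)²/52.3130 = 4.1234
  (86 − 71.3130)²/71.3130 = 3.0248
  (22 − 36.6870)²/36.6870 = 5.8797
χ² = 2.1213 + 4.1234 + 3.0248 + 5.8797 = 15.149

15.149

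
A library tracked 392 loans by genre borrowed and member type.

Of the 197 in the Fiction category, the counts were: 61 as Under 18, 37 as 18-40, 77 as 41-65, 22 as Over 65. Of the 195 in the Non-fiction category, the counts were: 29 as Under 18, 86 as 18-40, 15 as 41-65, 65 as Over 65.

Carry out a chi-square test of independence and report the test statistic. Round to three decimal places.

Row totals: 197, 195. Column totals: 90, 123, 92, 87. Grand total N = 392.
Expected counts (row total × column total / N):
  Fiction, Under 18: 197×90/392 = 45.2296
  Fiction, 18-40: 197×123/392 = 61.8138
  Fiction, 41-65: 197×92/392 = 46.2347
  Fiction, Over 65: 197×87/392 = 43.7219
  Non-fiction, Under 18: 195×90/392 = 44.7704
  Non-fiction, 18-40: 195×123/392 = 61.1862
  Non-fiction, 41-65: 195×92/392 = 45.7653
  Non-fiction, Over 65: 195×87/392 = 43.2781
Contributions (O − E)²/E:
  (61 − 45.2296)²/45.2296 = 5.4987
  (37 − 61.8138)²/61.8138 = 9.9610
  (77 − 46.2347)²/46.2347 = 20.4717
  (22 − 43.7219)²/43.7219 = 10.7919
  (29 − 44.7704)²/44.7704 = 5.5551
  (86 − 61.1862)²/61.1862 = 10.0631
  (15 − 45.7653)²/45.7653 = 20.6817
  (65 − 43.2781)²/43.2781 = 10.9025
χ² = 5.4987 + 9.9610 + 20.4717 + 10.7919 + 5.5551 + 10.0631 + 20.6817 + 10.9025 = 93.926

93.926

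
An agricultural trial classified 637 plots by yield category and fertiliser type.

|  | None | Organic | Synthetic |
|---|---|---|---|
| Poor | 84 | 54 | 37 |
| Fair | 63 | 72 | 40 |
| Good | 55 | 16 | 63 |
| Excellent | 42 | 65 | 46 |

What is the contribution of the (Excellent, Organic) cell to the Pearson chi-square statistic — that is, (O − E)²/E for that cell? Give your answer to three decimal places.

4.697

Row total (Excellent) = 153; column total (Organic) = 207; N = 637.
Expected count E = 153 × 207 / 637 = 49.7190.
Contribution = (O − E)²/E = (65 − 49.7190)² / 49.7190 = 4.697.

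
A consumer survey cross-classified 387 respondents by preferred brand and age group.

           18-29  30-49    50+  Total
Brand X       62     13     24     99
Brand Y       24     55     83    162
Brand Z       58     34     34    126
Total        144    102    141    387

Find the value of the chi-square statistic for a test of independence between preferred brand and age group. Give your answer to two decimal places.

Grand total N = 387.
Expected counts (row total × column total / N):
  Brand X, 18-29: 99×144/387 = 36.837
  Brand X, 30-49: 99×102/387 = 26.093
  Brand X, 50+: 99×141/387 = 36.070
  Brand Y, 18-29: 162×144/387 = 60.279
  Brand Y, 30-49: 162×102/387 = 42.698
  Brand Y, 50+: 162×141/387 = 59.023
  Brand Z, 18-29: 126×144/387 = 46.884
  Brand Z, 30-49: 126×102/387 = 33.209
  Brand Z, 50+: 126×141/387 = 45.907
Contributions (O − E)²/E:
  (62 − 36.837)²/36.837 = 17.1886
  (13 − 26.093)²/26.093 = 6.5698
  (24 − 36.070)²/36.070 = 4.0389
  (24 − 60.279)²/60.279 = 21.8346
  (55 − 42.698)²/42.698 = 3.5444
  (83 − 59.023)²/59.023 = 9.7402
  (58 − 46.884)²/46.884 = 2.6356
  (34 − 33.209)²/33.209 = 0.0188
  (34 − 45.907)²/45.907 = 3.0883
χ² = 17.1886 + 6.5698 + 4.0389 + 21.8346 + 3.5444 + 9.7402 + 2.6356 + 0.0188 + 3.0883 = 68.66

68.66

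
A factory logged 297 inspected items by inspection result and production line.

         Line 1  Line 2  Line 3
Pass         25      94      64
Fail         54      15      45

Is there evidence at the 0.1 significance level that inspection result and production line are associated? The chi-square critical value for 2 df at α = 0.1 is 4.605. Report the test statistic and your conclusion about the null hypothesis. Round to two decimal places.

Row totals: 183, 114. Column totals: 79, 109, 109. Grand total N = 297.
Expected counts (row total × column total / N):
  Pass, Line 1: 183×79/297 = 48.677
  Pass, Line 2: 183×109/297 = 67.162
  Pass, Line 3: 183×109/297 = 67.162
  Fail, Line 1: 114×79/297 = 30.323
  Fail, Line 2: 114×109/297 = 41.838
  Fail, Line 3: 114×109/297 = 41.838
Contributions (O − E)²/E:
  (25 − 48.677)²/48.677 = 11.5167
  (94 − 67.162)²/67.162 = 10.7245
  (64 − 67.162)²/67.162 = 0.1489
  (54 − 30.323)²/30.323 = 18.4876
  (15 − 41.838)²/41.838 = 17.2159
  (45 − 41.838)²/41.838 = 0.2390
χ² = 11.5167 + 10.7245 + 0.1489 + 18.4876 + 17.2159 + 0.2390 = 58.33
df = (2−1)(3−1) = 2. Since 58.33 > 4.605, reject the null hypothesis of independence at α = 0.1.

58.33; reject H₀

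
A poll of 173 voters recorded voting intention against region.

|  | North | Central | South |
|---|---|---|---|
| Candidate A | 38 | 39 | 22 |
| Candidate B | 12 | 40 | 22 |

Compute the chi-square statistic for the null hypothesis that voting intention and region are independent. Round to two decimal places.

Row totals: 99, 74. Column totals: 50, 79, 44. Grand total N = 173.
Expected counts (row total × column total / N):
  Candidate A, North: 99×50/173 = 28.613
  Candidate A, Central: 99×79/173 = 45.208
  Candidate A, South: 99×44/173 = 25.179
  Candidate B, North: 74×50/173 = 21.387
  Candidate B, Central: 74×79/173 = 33.792
  Candidate B, South: 74×44/173 = 18.821
Contributions (O − E)²/E:
  (38 − 28.613)²/28.613 = 3.0796
  (39 − 45.208)²/45.208 = 0.8525
  (22 − 25.179)²/25.179 = 0.4014
  (12 − 21.387)²/21.387 = 4.1201
  (40 − 33.792)²/33.792 = 1.1405
  (22 − 18.821)²/18.821 = 0.5370
χ² = 3.0796 + 0.8525 + 0.4014 + 4.1201 + 1.1405 + 0.5370 = 10.13

10.13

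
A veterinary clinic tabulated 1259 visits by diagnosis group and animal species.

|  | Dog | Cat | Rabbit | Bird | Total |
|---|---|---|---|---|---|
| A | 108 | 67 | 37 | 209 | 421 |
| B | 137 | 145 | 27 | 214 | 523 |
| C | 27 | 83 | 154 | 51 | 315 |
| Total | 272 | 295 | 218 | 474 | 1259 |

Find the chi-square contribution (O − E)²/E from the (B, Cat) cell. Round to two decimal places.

4.11

Row total (B) = 523; column total (Cat) = 295; N = 1259.
Expected count E = 523 × 295 / 1259 = 122.5457.
Contribution = (O − E)²/E = (145 − 122.5457)² / 122.5457 = 4.11.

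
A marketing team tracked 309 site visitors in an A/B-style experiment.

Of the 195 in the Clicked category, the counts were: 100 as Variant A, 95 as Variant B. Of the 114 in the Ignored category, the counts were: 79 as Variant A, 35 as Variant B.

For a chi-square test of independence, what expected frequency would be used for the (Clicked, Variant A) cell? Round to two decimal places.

Row total (Clicked) = 195; column total (Variant A) = 179; grand total N = 309.
Expected count = (row total × column total) / N = 195 × 179 / 309 = 112.96.

112.96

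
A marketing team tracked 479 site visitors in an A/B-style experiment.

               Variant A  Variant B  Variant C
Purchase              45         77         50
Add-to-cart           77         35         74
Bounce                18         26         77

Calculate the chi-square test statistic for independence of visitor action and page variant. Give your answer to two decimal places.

62.98

Row totals: 172, 186, 121. Column totals: 140, 138, 201. Grand total N = 479.
Expected counts (row total × column total / N):
  Purchase, Variant A: 172×140/479 = 50.271
  Purchase, Variant B: 172×138/479 = 49.553
  Purchase, Variant C: 172×201/479 = 72.175
  Add-to-cart, Variant A: 186×140/479 = 54.363
  Add-to-cart, Variant B: 186×138/479 = 53.587
  Add-to-cart, Variant C: 186×201/479 = 78.050
  Bounce, Variant A: 121×140/479 = 35.365
  Bounce, Variant B: 121×138/479 = 34.860
  Bounce, Variant C: 121×201/479 = 50.775
Contributions (O − E)²/E:
  (45 − 50.271)²/50.271 = 0.5527
  (77 − 49.553)²/49.553 = 15.2027
  (50 − 72.175)²/72.175 = 6.8130
  (77 − 54.363)²/54.363 = 9.4261
  (35 − 53.587)²/53.587 = 6.4470
  (74 − 78.050)²/78.050 = 0.2102
  (18 − 35.365)²/35.365 = 8.5266
  (26 − 34.860)²/34.860 = 2.2519
  (77 − 50.775)²/50.775 = 13.5451
χ² = 0.5527 + 15.2027 + 6.8130 + 9.4261 + 6.4470 + 0.2102 + 8.5266 + 2.2519 + 13.5451 = 62.98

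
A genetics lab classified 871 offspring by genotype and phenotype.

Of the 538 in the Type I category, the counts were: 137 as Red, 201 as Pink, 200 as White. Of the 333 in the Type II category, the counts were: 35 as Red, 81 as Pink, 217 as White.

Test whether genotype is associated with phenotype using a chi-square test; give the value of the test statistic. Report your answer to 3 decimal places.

67.749

Row totals: 538, 333. Column totals: 172, 282, 417. Grand total N = 871.
Expected counts (row total × column total / N):
  Type I, Red: 538×172/871 = 106.2411
  Type I, Pink: 538×282/871 = 174.1860
  Type I, White: 538×417/871 = 257.5729
  Type II, Red: 333×172/871 = 65.7589
  Type II, Pink: 333×282/871 = 107.8140
  Type II, White: 333×417/871 = 159.4271
Contributions (O − E)²/E:
  (137 − 106.2411)²/106.2411 = 8.9053
  (201 − 174.1860)²/174.1860 = 4.1277
  (200 − 257.5729)²/257.5729 = 12.8687
  (35 − 65.7589)²/65.7589 = 14.3876
  (81 − 107.8140)²/107.8140 = 6.6688
  (217 − 159.4271)²/159.4271 = 20.7909
χ² = 8.9053 + 4.1277 + 12.8687 + 14.3876 + 6.6688 + 20.7909 = 67.749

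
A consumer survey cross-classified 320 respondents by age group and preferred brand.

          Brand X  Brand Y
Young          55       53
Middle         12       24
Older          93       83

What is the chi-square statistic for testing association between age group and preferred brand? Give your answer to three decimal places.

4.605

Row totals: 108, 36, 176. Column totals: 160, 160. Grand total N = 320.
Expected counts (row total × column total / N):
  Young, Brand X: 108×160/320 = 54.0000
  Young, Brand Y: 108×160/320 = 54.0000
  Middle, Brand X: 36×160/320 = 18.0000
  Middle, Brand Y: 36×160/320 = 18.0000
  Older, Brand X: 176×160/320 = 88.0000
  Older, Brand Y: 176×160/320 = 88.0000
Contributions (O − E)²/E:
  (55 − 54.0000)²/54.0000 = 0.0185
  (53 − 54.0000)²/54.0000 = 0.0185
  (12 − 18.0000)²/18.0000 = 2.0000
  (24 − 18.0000)²/18.0000 = 2.0000
  (93 − 88.0000)²/88.0000 = 0.2841
  (83 − 88.0000)²/88.0000 = 0.2841
χ² = 0.0185 + 0.0185 + 2.0000 + 2.0000 + 0.2841 + 0.2841 = 4.605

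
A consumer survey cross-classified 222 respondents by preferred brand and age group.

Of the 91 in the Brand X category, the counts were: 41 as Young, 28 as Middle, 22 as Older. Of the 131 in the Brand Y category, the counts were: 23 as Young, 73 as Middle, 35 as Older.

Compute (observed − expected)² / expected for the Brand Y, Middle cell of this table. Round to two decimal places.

Row total (Brand Y) = 131; column total (Middle) = 101; N = 222.
Expected count E = 131 × 101 / 222 = 59.599.
Contribution = (O − E)²/E = (73 − 59.599)² / 59.599 = 3.01.

3.01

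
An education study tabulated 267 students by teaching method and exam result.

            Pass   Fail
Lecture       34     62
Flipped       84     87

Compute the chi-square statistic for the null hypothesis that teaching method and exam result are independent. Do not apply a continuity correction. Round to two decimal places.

4.68

Row totals: 96, 171. Column totals: 118, 149. Grand total N = 267.
Expected counts (row total × column total / N):
  Lecture, Pass: 96×118/267 = 42.427
  Lecture, Fail: 96×149/267 = 53.573
  Flipped, Pass: 171×118/267 = 75.573
  Flipped, Fail: 171×149/267 = 95.427
Contributions (O − E)²/E:
  (34 − 42.427)²/42.427 = 1.6738
  (62 − 53.573)²/53.573 = 1.3256
  (84 − 75.573)²/75.573 = 0.9397
  (87 − 95.427)²/95.427 = 0.7442
χ² = 1.6738 + 1.3256 + 0.9397 + 0.7442 = 4.68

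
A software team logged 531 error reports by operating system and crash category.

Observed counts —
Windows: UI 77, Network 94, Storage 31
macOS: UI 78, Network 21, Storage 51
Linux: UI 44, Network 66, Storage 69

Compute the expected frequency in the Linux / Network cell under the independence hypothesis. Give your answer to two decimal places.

61.02

Row total (Linux) = 179; column total (Network) = 181; grand total N = 531.
Expected count = (row total × column total) / N = 179 × 181 / 531 = 61.02.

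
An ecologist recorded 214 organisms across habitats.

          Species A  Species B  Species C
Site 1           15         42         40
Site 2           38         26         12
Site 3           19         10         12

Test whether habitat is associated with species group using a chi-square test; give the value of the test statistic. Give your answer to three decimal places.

Row totals: 97, 76, 41. Column totals: 72, 78, 64. Grand total N = 214.
Expected counts (row total × column total / N):
  Site 1, Species A: 97×72/214 = 32.63551
  Site 1, Species B: 97×78/214 = 35.35514
  Site 1, Species C: 97×64/214 = 29.00935
  Site 2, Species A: 76×72/214 = 25.57009
  Site 2, Species B: 76×78/214 = 27.70093
  Site 2, Species C: 76×64/214 = 22.72897
  Site 3, Species A: 41×72/214 = 13.79439
  Site 3, Species B: 41×78/214 = 14.94393
  Site 3, Species C: 41×64/214 = 12.26168
Contributions (O − E)²/E:
  (15 − 32.63551)²/32.63551 = 9.5298
  (42 − 35.35514)²/35.35514 = 1.2489
  (40 − 29.00935)²/29.00935 = 4.1640
  (38 − 25.57009)²/25.57009 = 6.0423
  (26 − 27.70093)²/27.70093 = 0.1044
  (12 − 22.72897)²/22.72897 = 5.0645
  (19 − 13.79439)²/13.79439 = 1.9644
  (10 − 14.94393)²/14.94393 = 1.6356
  (12 − 12.26168)²/12.26168 = 0.0056
χ² = 9.5298 + 1.2489 + 4.1640 + 6.0423 + 0.1044 + 5.0645 + 1.9644 + 1.6356 + 0.0056 = 29.760

29.760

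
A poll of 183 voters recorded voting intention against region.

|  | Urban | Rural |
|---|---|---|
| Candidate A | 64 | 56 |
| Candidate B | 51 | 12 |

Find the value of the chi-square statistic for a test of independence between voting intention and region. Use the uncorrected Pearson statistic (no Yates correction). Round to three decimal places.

Row totals: 120, 63. Column totals: 115, 68. Grand total N = 183.
Expected counts (row total × column total / N):
  Candidate A, Urban: 120×115/183 = 75.4098
  Candidate A, Rural: 120×68/183 = 44.5902
  Candidate B, Urban: 63×115/183 = 39.5902
  Candidate B, Rural: 63×68/183 = 23.4098
Contributions (O − E)²/E:
  (64 − 75.4098)²/75.4098 = 1.7263
  (56 − 44.5902)²/44.5902 = 2.9196
  (51 − 39.5902)²/39.5902 = 3.2883
  (12 − 23.4098)²/23.4098 = 5.5611
χ² = 1.7263 + 2.9196 + 3.2883 + 5.5611 = 13.495

13.495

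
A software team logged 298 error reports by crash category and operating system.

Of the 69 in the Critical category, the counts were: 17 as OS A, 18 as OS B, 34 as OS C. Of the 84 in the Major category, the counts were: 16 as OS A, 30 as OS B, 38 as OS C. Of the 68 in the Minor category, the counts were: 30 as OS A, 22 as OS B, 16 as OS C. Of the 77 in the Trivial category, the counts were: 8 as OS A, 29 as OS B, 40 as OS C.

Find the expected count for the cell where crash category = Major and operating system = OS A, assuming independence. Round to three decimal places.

Row total (Major) = 84; column total (OS A) = 71; grand total N = 298.
Expected count = (row total × column total) / N = 84 × 71 / 298 = 20.013.

20.013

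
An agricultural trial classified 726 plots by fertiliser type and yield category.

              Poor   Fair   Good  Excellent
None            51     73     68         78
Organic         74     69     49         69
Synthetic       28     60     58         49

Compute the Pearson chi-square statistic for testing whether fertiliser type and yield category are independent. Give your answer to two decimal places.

18.61

Row totals: 270, 261, 195. Column totals: 153, 202, 175, 196. Grand total N = 726.
Expected counts (row total × column total / N):
  None, Poor: 270×153/726 = 56.901
  None, Fair: 270×202/726 = 75.124
  None, Good: 270×175/726 = 65.083
  None, Excellent: 270×196/726 = 72.893
  Organic, Poor: 261×153/726 = 55.004
  Organic, Fair: 261×202/726 = 72.620
  Organic, Good: 261×175/726 = 62.913
  Organic, Excellent: 261×196/726 = 70.463
  Synthetic, Poor: 195×153/726 = 41.095
  Synthetic, Fair: 195×202/726 = 54.256
  Synthetic, Good: 195×175/726 = 47.004
  Synthetic, Excellent: 195×196/726 = 52.645
Contributions (O − E)²/E:
  (51 − 56.901)²/56.901 = 0.6120
  (73 − 75.124)²/75.124 = 0.0601
  (68 − 65.083)²/65.083 = 0.1307
  (78 − 72.893)²/72.893 = 0.3578
  (74 − 55.004)²/55.004 = 6.5604
  (69 − 72.620)²/72.620 = 0.1805
  (49 − 62.913)²/62.913 = 3.0768
  (69 − 70.463)²/70.463 = 0.0304
  (28 − 41.095)²/41.095 = 4.1727
  (60 − 54.256)²/54.256 = 0.6081
  (58 − 47.004)²/47.004 = 2.5724
  (49 − 52.645)²/52.645 = 0.2524
χ² = 0.6120 + 0.0601 + 0.1307 + 0.3578 + 6.5604 + 0.1805 + 3.0768 + 0.0304 + 4.1727 + 0.6081 + 2.5724 + 0.2524 = 18.61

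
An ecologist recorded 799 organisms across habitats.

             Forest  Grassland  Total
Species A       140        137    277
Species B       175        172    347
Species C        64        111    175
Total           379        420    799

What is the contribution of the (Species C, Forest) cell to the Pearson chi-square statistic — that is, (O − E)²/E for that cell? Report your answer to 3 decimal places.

Row total (Species C) = 175; column total (Forest) = 379; N = 799.
Expected count E = 175 × 379 / 799 = 83.0100.
Contribution = (O − E)²/E = (64 − 83.0100)² / 83.0100 = 4.353.

4.353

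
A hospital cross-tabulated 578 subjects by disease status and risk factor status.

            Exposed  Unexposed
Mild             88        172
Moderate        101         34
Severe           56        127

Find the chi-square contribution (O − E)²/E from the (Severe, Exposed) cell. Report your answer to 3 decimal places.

Row total (Severe) = 183; column total (Exposed) = 245; N = 578.
Expected count E = 183 × 245 / 578 = 77.5692.
Contribution = (O − E)²/E = (56 − 77.5692)² / 77.5692 = 5.998.

5.998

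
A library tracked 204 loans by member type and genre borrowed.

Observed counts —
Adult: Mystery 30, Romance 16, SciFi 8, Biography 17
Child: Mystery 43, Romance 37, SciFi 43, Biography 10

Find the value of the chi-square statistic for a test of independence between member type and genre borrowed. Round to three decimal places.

Row totals: 71, 133. Column totals: 73, 53, 51, 27. Grand total N = 204.
Expected counts (row total × column total / N):
  Adult, Mystery: 71×73/204 = 25.4069
  Adult, Romance: 71×53/204 = 18.4461
  Adult, SciFi: 71×51/204 = 17.7500
  Adult, Biography: 71×27/204 = 9.3971
  Child, Mystery: 133×73/204 = 47.5931
  Child, Romance: 133×53/204 = 34.5539
  Child, SciFi: 133×51/204 = 33.2500
  Child, Biography: 133×27/204 = 17.6029
Contributions (O − E)²/E:
  (30 − 25.4069)²/25.4069 = 0.8303
  (16 − 18.4461)²/18.4461 = 0.3244
  (8 − 17.7500)²/17.7500 = 5.3556
  (17 − 9.3971)²/9.3971 = 6.1513
  (43 − 47.5931)²/47.5931 = 0.4433
  (37 − 34.5539)²/34.5539 = 0.1732
  (43 − 33.2500)²/33.2500 = 2.8590
  (10 − 17.6029)²/17.6029 = 3.2838
χ² = 0.8303 + 0.3244 + 5.3556 + 6.1513 + 0.4433 + 0.1732 + 2.8590 + 3.2838 = 19.421

19.421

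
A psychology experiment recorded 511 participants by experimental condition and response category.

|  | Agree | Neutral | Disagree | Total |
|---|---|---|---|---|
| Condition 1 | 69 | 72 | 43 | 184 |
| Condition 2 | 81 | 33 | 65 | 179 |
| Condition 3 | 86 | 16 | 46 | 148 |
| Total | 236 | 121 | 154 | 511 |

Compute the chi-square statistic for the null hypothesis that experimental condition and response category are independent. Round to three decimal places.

Grand total N = 511.
Expected counts (row total × column total / N):
  Condition 1, Agree: 184×236/511 = 84.9785
  Condition 1, Neutral: 184×121/511 = 43.5695
  Condition 1, Disagree: 184×154/511 = 55.4521
  Condition 2, Agree: 179×236/511 = 82.6693
  Condition 2, Neutral: 179×121/511 = 42.3855
  Condition 2, Disagree: 179×154/511 = 53.9452
  Condition 3, Agree: 148×236/511 = 68.3523
  Condition 3, Neutral: 148×121/511 = 35.0450
  Condition 3, Disagree: 148×154/511 = 44.6027
Contributions (O − E)²/E:
  (69 − 84.9785)²/84.9785 = 3.0044
  (72 − 43.5695)²/43.5695 = 18.5518
  (43 − 55.4521)²/55.4521 = 2.7962
  (81 − 82.6693)²/82.6693 = 0.0337
  (33 − 42.3855)²/42.3855 = 2.0782
  (65 − 53.9452)²/53.9452 = 2.2654
  (86 − 68.3523)²/68.3523 = 4.5564
  (16 − 35.0450)²/35.0450 = 10.3499
  (46 − 44.6027)²/44.6027 = 0.0438
χ² = 3.0044 + 18.5518 + 2.7962 + 0.0337 + 2.0782 + 2.2654 + 4.5564 + 10.3499 + 0.0438 = 43.680

43.680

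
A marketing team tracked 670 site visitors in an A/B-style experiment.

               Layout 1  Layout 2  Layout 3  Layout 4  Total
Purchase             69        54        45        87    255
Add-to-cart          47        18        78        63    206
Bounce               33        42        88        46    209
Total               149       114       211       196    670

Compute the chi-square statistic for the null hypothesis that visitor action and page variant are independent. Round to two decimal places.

Grand total N = 670.
Expected counts (row total × column total / N):
  Purchase, Layout 1: 255×149/670 = 56.709
  Purchase, Layout 2: 255×114/670 = 43.388
  Purchase, Layout 3: 255×211/670 = 80.306
  Purchase, Layout 4: 255×196/670 = 74.597
  Add-to-cart, Layout 1: 206×149/670 = 45.812
  Add-to-cart, Layout 2: 206×114/670 = 35.051
  Add-to-cart, Layout 3: 206×211/670 = 64.875
  Add-to-cart, Layout 4: 206×196/670 = 60.263
  Bounce, Layout 1: 209×149/670 = 46.479
  Bounce, Layout 2: 209×114/670 = 35.561
  Bounce, Layout 3: 209×211/670 = 65.819
  Bounce, Layout 4: 209×196/670 = 61.140
Contributions (O − E)²/E:
  (69 − 56.709)²/56.709 = 2.6639
  (54 − 43.388)²/43.388 = 2.5955
  (45 − 80.306)²/80.306 = 15.5220
  (87 − 74.597)²/74.597 = 2.0622
  (47 − 45.812)²/45.812 = 0.0308
  (18 − 35.051)²/35.051 = 8.2947
  (78 − 64.875)²/64.875 = 2.6553
  (63 − 60.263)²/60.263 = 0.1243
  (33 − 46.479)²/46.479 = 3.9089
  (42 − 35.561)²/35.561 = 1.1659
  (88 − 65.819)²/65.819 = 7.4750
  (46 − 61.140)²/61.140 = 3.7491
χ² = 2.6639 + 2.5955 + 15.5220 + 2.0622 + 0.0308 + 8.2947 + 2.6553 + 0.1243 + 3.9089 + 1.1659 + 7.4750 + 3.7491 = 50.25

50.25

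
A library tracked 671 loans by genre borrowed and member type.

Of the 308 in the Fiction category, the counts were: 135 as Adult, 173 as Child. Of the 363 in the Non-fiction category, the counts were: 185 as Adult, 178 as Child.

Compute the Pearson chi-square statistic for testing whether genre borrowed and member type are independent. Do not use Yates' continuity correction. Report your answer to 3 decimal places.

3.398

Row totals: 308, 363. Column totals: 320, 351. Grand total N = 671.
Expected counts (row total × column total / N):
  Fiction, Adult: 308×320/671 = 146.8852
  Fiction, Child: 308×351/671 = 161.1148
  Non-fiction, Adult: 363×320/671 = 173.1148
  Non-fiction, Child: 363×351/671 = 189.8852
Contributions (O − E)²/E:
  (135 − 146.8852)²/146.8852 = 0.9617
  (173 − 161.1148)²/161.1148 = 0.8768
  (185 − 173.1148)²/173.1148 = 0.8160
  (178 − 189.8852)²/189.8852 = 0.7439
χ² = 0.9617 + 0.8768 + 0.8160 + 0.7439 = 3.398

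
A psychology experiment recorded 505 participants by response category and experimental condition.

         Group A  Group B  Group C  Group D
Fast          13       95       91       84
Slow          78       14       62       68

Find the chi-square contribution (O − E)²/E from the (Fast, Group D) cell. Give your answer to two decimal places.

Row total (Fast) = 283; column total (Group D) = 152; N = 505.
Expected count E = 283 × 152 / 505 = 85.180.
Contribution = (O − E)²/E = (84 − 85.180)² / 85.180 = 0.02.

0.02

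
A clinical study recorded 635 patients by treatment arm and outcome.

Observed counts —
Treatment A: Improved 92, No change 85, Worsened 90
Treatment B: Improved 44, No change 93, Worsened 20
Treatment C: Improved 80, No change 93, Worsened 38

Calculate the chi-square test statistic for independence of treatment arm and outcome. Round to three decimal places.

Row totals: 267, 157, 211. Column totals: 216, 271, 148. Grand total N = 635.
Expected counts (row total × column total / N):
  Treatment A, Improved: 267×216/635 = 90.82205
  Treatment A, No change: 267×271/635 = 113.94803
  Treatment A, Worsened: 267×148/635 = 62.22992
  Treatment B, Improved: 157×216/635 = 53.40472
  Treatment B, No change: 157×271/635 = 67.00315
  Treatment B, Worsened: 157×148/635 = 36.59213
  Treatment C, Improved: 211×216/635 = 71.77323
  Treatment C, No change: 211×271/635 = 90.04882
  Treatment C, Worsened: 211×148/635 = 49.17795
Contributions (O − E)²/E:
  (92 − 90.82205)²/90.82205 = 0.0153
  (85 − 113.94803)²/113.94803 = 7.3541
  (90 − 62.22992)²/62.22992 = 12.3924
  (44 − 53.40472)²/53.40472 = 1.6562
  (93 − 67.00315)²/67.00315 = 10.0866
  (20 − 36.59213)²/36.59213 = 7.5234
  (80 − 71.77323)²/71.77323 = 0.9430
  (93 − 90.04882)²/90.04882 = 0.0967
  (38 − 49.17795)²/49.17795 = 2.5407
χ² = 0.0153 + 7.3541 + 12.3924 + 1.6562 + 10.0866 + 7.5234 + 0.9430 + 0.0967 + 2.5407 = 42.608

42.608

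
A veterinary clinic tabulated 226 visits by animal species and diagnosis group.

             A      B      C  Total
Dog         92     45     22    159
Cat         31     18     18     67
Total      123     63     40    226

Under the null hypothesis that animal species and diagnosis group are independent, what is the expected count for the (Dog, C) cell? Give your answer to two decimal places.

Row total (Dog) = 159; column total (C) = 40; grand total N = 226.
Expected count = (row total × column total) / N = 159 × 40 / 226 = 28.14.

28.14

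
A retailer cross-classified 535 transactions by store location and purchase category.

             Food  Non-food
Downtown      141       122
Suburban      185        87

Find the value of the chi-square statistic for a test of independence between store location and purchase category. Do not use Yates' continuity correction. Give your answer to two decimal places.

11.65

Row totals: 263, 272. Column totals: 326, 209. Grand total N = 535.
Expected counts (row total × column total / N):
  Downtown, Food: 263×326/535 = 160.258
  Downtown, Non-food: 263×209/535 = 102.742
  Suburban, Food: 272×326/535 = 165.742
  Suburban, Non-food: 272×209/535 = 106.258
Contributions (O − E)²/E:
  (141 − 160.258)²/160.258 = 2.3142
  (122 − 102.742)²/102.742 = 3.6097
  (185 − 165.742)²/165.742 = 2.2376
  (87 − 106.258)²/106.258 = 3.4903
χ² = 2.3142 + 3.6097 + 2.2376 + 3.4903 = 11.65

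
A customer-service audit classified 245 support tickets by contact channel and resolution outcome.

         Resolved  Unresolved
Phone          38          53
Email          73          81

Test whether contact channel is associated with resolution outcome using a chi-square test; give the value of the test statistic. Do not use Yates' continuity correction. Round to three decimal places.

0.735

Row totals: 91, 154. Column totals: 111, 134. Grand total N = 245.
Expected counts (row total × column total / N):
  Phone, Resolved: 91×111/245 = 41.2286
  Phone, Unresolved: 91×134/245 = 49.7714
  Email, Resolved: 154×111/245 = 69.7714
  Email, Unresolved: 154×134/245 = 84.2286
Contributions (O − E)²/E:
  (38 − 41.2286)²/41.2286 = 0.2528
  (53 − 49.7714)²/49.7714 = 0.2094
  (73 − 69.7714)²/69.7714 = 0.1494
  (81 − 84.2286)²/84.2286 = 0.1238
χ² = 0.2528 + 0.2094 + 0.1494 + 0.1238 = 0.735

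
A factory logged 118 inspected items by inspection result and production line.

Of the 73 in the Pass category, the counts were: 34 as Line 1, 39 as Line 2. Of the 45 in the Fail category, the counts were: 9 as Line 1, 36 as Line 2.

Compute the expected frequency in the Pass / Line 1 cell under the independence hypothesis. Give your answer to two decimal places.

26.60

Row total (Pass) = 73; column total (Line 1) = 43; grand total N = 118.
Expected count = (row total × column total) / N = 73 × 43 / 118 = 26.60.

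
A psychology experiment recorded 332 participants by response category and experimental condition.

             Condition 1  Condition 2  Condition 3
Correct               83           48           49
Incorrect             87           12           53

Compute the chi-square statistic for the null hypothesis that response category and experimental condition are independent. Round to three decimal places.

Row totals: 180, 152. Column totals: 170, 60, 102. Grand total N = 332.
Expected counts (row total × column total / N):
  Correct, Condition 1: 180×170/332 = 92.1687
  Correct, Condition 2: 180×60/332 = 32.5301
  Correct, Condition 3: 180×102/332 = 55.3012
  Incorrect, Condition 1: 152×170/332 = 77.8313
  Incorrect, Condition 2: 152×60/332 = 27.4699
  Incorrect, Condition 3: 152×102/332 = 46.6988
Contributions (O − E)²/E:
  (83 − 92.1687)²/92.1687 = 0.9121
  (48 − 32.5301)²/32.5301 = 7.3568
  (49 − 55.3012)²/55.3012 = 0.7180
  (87 − 77.8313)²/77.8313 = 1.0801
  (12 − 27.4699)²/27.4699 = 8.7120
  (53 − 46.6988)²/46.6988 = 0.8502
χ² = 0.9121 + 7.3568 + 0.7180 + 1.0801 + 8.7120 + 0.8502 = 19.629

19.629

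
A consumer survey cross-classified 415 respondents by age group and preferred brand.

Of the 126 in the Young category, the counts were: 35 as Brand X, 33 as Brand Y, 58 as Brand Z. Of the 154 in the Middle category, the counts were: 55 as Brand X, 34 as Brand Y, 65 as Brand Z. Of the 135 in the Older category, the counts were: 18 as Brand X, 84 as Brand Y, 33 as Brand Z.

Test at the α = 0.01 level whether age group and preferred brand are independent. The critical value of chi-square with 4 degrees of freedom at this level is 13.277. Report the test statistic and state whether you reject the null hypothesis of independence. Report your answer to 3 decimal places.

Row totals: 126, 154, 135. Column totals: 108, 151, 156. Grand total N = 415.
Expected counts (row total × column total / N):
  Young, Brand X: 126×108/415 = 32.7904
  Young, Brand Y: 126×151/415 = 45.8458
  Young, Brand Z: 126×156/415 = 47.3639
  Middle, Brand X: 154×108/415 = 40.0771
  Middle, Brand Y: 154×151/415 = 56.0337
  Middle, Brand Z: 154×156/415 = 57.8892
  Older, Brand X: 135×108/415 = 35.1325
  Older, Brand Y: 135×151/415 = 49.1205
  Older, Brand Z: 135×156/415 = 50.7470
Contributions (O − E)²/E:
  (35 − 32.7904)²/32.7904 = 0.1489
  (33 − 45.8458)²/45.8458 = 3.5993
  (58 − 47.3639)²/47.3639 = 2.3885
  (55 − 40.0771)²/40.0771 = 5.5566
  (34 − 56.0337)²/56.0337 = 8.6641
  (65 − 57.8892)²/57.8892 = 0.8735
  (18 − 35.1325)²/35.1325 = 8.3547
  (84 − 49.1205)²/49.1205 = 24.7672
  (33 − 50.7470)²/50.7470 = 6.2064
χ² = 0.1489 + 3.5993 + 2.3885 + 5.5566 + 8.6641 + 0.8735 + 8.3547 + 24.7672 + 6.2064 = 60.559
df = (3−1)(3−1) = 4. Since 60.559 > 13.277, reject the null hypothesis of independence at α = 0.01.

60.559; reject H₀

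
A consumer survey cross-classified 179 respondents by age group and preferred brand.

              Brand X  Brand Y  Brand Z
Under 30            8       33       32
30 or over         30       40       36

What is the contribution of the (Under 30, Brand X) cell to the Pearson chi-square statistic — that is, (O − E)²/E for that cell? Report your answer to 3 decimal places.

Row total (Under 30) = 73; column total (Brand X) = 38; N = 179.
Expected count E = 73 × 38 / 179 = 15.4972.
Contribution = (O − E)²/E = (8 − 15.4972)² / 15.4972 = 3.627.

3.627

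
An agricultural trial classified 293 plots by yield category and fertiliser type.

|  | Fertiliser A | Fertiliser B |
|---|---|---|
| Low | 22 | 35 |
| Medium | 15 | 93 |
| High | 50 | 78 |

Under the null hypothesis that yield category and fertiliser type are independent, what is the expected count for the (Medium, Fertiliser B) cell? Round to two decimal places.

Row total (Medium) = 108; column total (Fertiliser B) = 206; grand total N = 293.
Expected count = (row total × column total) / N = 108 × 206 / 293 = 75.93.

75.93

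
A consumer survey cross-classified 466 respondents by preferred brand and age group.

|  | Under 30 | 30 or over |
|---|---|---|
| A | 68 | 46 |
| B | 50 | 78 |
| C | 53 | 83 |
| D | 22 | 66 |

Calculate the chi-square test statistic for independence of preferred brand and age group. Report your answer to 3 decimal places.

26.021

Row totals: 114, 128, 136, 88. Column totals: 193, 273. Grand total N = 466.
Expected counts (row total × column total / N):
  A, Under 30: 114×193/466 = 47.2146
  A, 30 or over: 114×273/466 = 66.7854
  B, Under 30: 128×193/466 = 53.0129
  B, 30 or over: 128×273/466 = 74.9871
  C, Under 30: 136×193/466 = 56.3262
  C, 30 or over: 136×273/466 = 79.6738
  D, Under 30: 88×193/466 = 36.4464
  D, 30 or over: 88×273/466 = 51.5536
Contributions (O − E)²/E:
  (68 − 47.2146)²/47.2146 = 9.1504
  (46 − 66.7854)²/66.7854 = 6.4690
  (50 − 53.0129)²/53.0129 = 0.1712
  (78 − 74.9871)²/74.9871 = 0.1211
  (53 − 56.3262)²/56.3262 = 0.1964
  (83 − 79.6738)²/79.6738 = 0.1389
  (22 − 36.4464)²/36.4464 = 5.7262
  (66 − 51.5536)²/51.5536 = 4.0482
χ² = 9.1504 + 6.4690 + 0.1712 + 0.1211 + 0.1964 + 0.1389 + 5.7262 + 4.0482 = 26.021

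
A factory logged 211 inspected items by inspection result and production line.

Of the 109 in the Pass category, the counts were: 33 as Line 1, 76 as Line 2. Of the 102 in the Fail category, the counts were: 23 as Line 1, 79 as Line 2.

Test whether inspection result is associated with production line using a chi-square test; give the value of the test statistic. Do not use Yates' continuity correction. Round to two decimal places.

Row totals: 109, 102. Column totals: 56, 155. Grand total N = 211.
Expected counts (row total × column total / N):
  Pass, Line 1: 109×56/211 = 28.929
  Pass, Line 2: 109×155/211 = 80.071
  Fail, Line 1: 102×56/211 = 27.071
  Fail, Line 2: 102×155/211 = 74.929
Contributions (O − E)²/E:
  (33 − 28.929)²/28.929 = 0.5729
  (76 − 80.071)²/80.071 = 0.2070
  (23 − 27.071)²/27.071 = 0.6122
  (79 − 74.929)²/74.929 = 0.2212
χ² = 0.5729 + 0.2070 + 0.6122 + 0.2212 = 1.61

1.61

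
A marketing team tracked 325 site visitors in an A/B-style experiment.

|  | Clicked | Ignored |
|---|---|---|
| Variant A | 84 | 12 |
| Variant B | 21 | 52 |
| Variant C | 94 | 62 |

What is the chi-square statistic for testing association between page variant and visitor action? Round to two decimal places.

Row totals: 96, 73, 156. Column totals: 199, 126. Grand total N = 325.
Expected counts (row total × column total / N):
  Variant A, Clicked: 96×199/325 = 58.782
  Variant A, Ignored: 96×126/325 = 37.218
  Variant B, Clicked: 73×199/325 = 44.698
  Variant B, Ignored: 73×126/325 = 28.302
  Variant C, Clicked: 156×199/325 = 95.520
  Variant C, Ignored: 156×126/325 = 60.480
Contributions (O − E)²/E:
  (84 − 58.782)²/58.782 = 10.8187
  (12 − 37.218)²/37.218 = 17.0871
  (21 − 44.698)²/44.698 = 12.5642
  (52 − 28.302)²/28.302 = 19.8430
  (94 − 95.520)²/95.520 = 0.0242
  (62 − 60.480)²/60.480 = 0.0382
χ² = 10.8187 + 17.0871 + 12.5642 + 19.8430 + 0.0242 + 0.0382 = 60.38

60.38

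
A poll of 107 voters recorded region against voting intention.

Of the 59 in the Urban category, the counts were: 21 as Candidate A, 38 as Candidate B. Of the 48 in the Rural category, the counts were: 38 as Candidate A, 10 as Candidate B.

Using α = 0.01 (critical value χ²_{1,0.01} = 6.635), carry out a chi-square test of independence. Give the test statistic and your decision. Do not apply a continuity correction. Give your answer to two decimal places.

20.32; reject H₀

Row totals: 59, 48. Column totals: 59, 48. Grand total N = 107.
Expected counts (row total × column total / N):
  Urban, Candidate A: 59×59/107 = 32.533
  Urban, Candidate B: 59×48/107 = 26.467
  Rural, Candidate A: 48×59/107 = 26.467
  Rural, Candidate B: 48×48/107 = 21.533
Contributions (O − E)²/E:
  (21 − 32.533)²/32.533 = 4.0885
  (38 − 26.467)²/26.467 = 5.0255
  (38 − 26.467)²/26.467 = 5.0255
  (10 − 21.533)²/21.533 = 6.1770
χ² = 4.0885 + 5.0255 + 5.0255 + 6.1770 = 20.32
df = (2−1)(2−1) = 1. Since 20.32 > 6.635, reject the null hypothesis of independence at α = 0.01.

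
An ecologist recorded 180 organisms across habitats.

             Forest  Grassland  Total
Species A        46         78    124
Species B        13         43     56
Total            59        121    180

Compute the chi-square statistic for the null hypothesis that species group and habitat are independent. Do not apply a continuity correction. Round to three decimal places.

Grand total N = 180.
Expected counts (row total × column total / N):
  Species A, Forest: 124×59/180 = 40.6444
  Species A, Grassland: 124×121/180 = 83.3556
  Species B, Forest: 56×59/180 = 18.3556
  Species B, Grassland: 56×121/180 = 37.6444
Contributions (O − E)²/E:
  (46 − 40.6444)²/40.6444 = 0.7057
  (78 − 83.3556)²/83.3556 = 0.3441
  (13 − 18.3556)²/18.3556 = 1.5626
  (43 − 37.6444)²/37.6444 = 0.7619
χ² = 0.7057 + 0.3441 + 1.5626 + 0.7619 = 3.374

3.374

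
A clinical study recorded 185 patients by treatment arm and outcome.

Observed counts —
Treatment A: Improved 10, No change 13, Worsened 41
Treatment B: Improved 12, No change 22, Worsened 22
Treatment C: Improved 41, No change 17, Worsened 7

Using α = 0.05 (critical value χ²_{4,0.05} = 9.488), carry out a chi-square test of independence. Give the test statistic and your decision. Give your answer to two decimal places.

53.29; reject H₀

Row totals: 64, 56, 65. Column totals: 63, 52, 70. Grand total N = 185.
Expected counts (row total × column total / N):
  Treatment A, Improved: 64×63/185 = 21.795
  Treatment A, No change: 64×52/185 = 17.989
  Treatment A, Worsened: 64×70/185 = 24.216
  Treatment B, Improved: 56×63/185 = 19.070
  Treatment B, No change: 56×52/185 = 15.741
  Treatment B, Worsened: 56×70/185 = 21.189
  Treatment C, Improved: 65×63/185 = 22.135
  Treatment C, No change: 65×52/185 = 18.270
  Treatment C, Worsened: 65×70/185 = 24.595
Contributions (O − E)²/E:
  (10 − 21.795)²/21.795 = 6.3832
  (13 − 17.989)²/17.989 = 1.3836
  (41 − 24.216)²/24.216 = 11.6329
  (12 − 19.070)²/19.070 = 2.6211
  (22 − 15.741)²/15.741 = 2.4887
  (22 − 21.189)²/21.189 = 0.0310
  (41 − 22.135)²/22.135 = 16.0781
  (17 − 18.270)²/18.270 = 0.0883
  (7 − 24.595)²/24.595 = 12.5873
χ² = 6.3832 + 1.3836 + 11.6329 + 2.6211 + 2.4887 + 0.0310 + 16.0781 + 0.0883 + 12.5873 = 53.29
df = (3−1)(3−1) = 4. Since 53.29 > 9.488, reject the null hypothesis of independence at α = 0.05.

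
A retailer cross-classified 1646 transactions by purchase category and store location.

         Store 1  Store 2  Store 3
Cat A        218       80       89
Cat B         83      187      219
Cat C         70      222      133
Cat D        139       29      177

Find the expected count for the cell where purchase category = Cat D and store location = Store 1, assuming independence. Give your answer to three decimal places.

106.896

Row total (Cat D) = 345; column total (Store 1) = 510; grand total N = 1646.
Expected count = (row total × column total) / N = 345 × 510 / 1646 = 106.896.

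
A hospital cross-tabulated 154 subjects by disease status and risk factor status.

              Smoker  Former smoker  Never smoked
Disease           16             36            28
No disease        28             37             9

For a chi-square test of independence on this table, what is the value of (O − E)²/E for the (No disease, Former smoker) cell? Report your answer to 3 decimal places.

0.105

Row total (No disease) = 74; column total (Former smoker) = 73; N = 154.
Expected count E = 74 × 73 / 154 = 35.0779.
Contribution = (O − E)²/E = (37 − 35.0779)² / 35.0779 = 0.105.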